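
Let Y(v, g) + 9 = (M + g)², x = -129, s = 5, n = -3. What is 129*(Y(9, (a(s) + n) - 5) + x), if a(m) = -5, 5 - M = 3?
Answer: -2193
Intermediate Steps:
M = 2 (M = 5 - 1*3 = 5 - 3 = 2)
Y(v, g) = -9 + (2 + g)²
129*(Y(9, (a(s) + n) - 5) + x) = 129*((-9 + (2 + ((-5 - 3) - 5))²) - 129) = 129*((-9 + (2 + (-8 - 5))²) - 129) = 129*((-9 + (2 - 13)²) - 129) = 129*((-9 + (-11)²) - 129) = 129*((-9 + 121) - 129) = 129*(112 - 129) = 129*(-17) = -2193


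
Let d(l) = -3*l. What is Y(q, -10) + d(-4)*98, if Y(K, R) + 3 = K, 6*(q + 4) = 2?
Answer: 3508/3 ≈ 1169.3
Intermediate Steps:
q = -11/3 (q = -4 + (⅙)*2 = -4 + ⅓ = -11/3 ≈ -3.6667)
Y(K, R) = -3 + K
Y(q, -10) + d(-4)*98 = (-3 - 11/3) - 3*(-4)*98 = -20/3 + 12*98 = -20/3 + 1176 = 3508/3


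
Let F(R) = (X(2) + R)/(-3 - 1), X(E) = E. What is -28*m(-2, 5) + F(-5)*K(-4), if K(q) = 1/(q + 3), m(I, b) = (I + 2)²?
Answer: -¾ ≈ -0.75000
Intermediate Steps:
m(I, b) = (2 + I)²
K(q) = 1/(3 + q)
F(R) = -½ - R/4 (F(R) = (2 + R)/(-3 - 1) = (2 + R)/(-4) = (2 + R)*(-¼) = -½ - R/4)
-28*m(-2, 5) + F(-5)*K(-4) = -28*(2 - 2)² + (-½ - ¼*(-5))/(3 - 4) = -28*0² + (-½ + 5/4)/(-1) = -28*0 + (¾)*(-1) = 0 - ¾ = -¾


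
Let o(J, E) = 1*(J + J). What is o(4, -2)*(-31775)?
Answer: -254200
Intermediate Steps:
o(J, E) = 2*J (o(J, E) = 1*(2*J) = 2*J)
o(4, -2)*(-31775) = (2*4)*(-31775) = 8*(-31775) = -254200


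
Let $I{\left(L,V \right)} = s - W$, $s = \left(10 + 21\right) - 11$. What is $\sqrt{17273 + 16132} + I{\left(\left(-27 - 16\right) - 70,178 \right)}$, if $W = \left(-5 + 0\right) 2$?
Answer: $30 + \sqrt{33405} \approx 212.77$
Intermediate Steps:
$s = 20$ ($s = 31 - 11 = 20$)
$W = -10$ ($W = \left(-5\right) 2 = -10$)
$I{\left(L,V \right)} = 30$ ($I{\left(L,V \right)} = 20 - -10 = 20 + 10 = 30$)
$\sqrt{17273 + 16132} + I{\left(\left(-27 - 16\right) - 70,178 \right)} = \sqrt{17273 + 16132} + 30 = \sqrt{33405} + 30 = 30 + \sqrt{33405}$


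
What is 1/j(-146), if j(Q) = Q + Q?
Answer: -1/292 ≈ -0.0034247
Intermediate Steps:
j(Q) = 2*Q
1/j(-146) = 1/(2*(-146)) = 1/(-292) = -1/292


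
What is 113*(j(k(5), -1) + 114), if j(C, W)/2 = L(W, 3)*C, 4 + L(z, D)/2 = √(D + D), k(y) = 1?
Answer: 11074 + 452*√6 ≈ 12181.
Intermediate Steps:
L(z, D) = -8 + 2*√2*√D (L(z, D) = -8 + 2*√(D + D) = -8 + 2*√(2*D) = -8 + 2*(√2*√D) = -8 + 2*√2*√D)
j(C, W) = 2*C*(-8 + 2*√6) (j(C, W) = 2*((-8 + 2*√2*√3)*C) = 2*((-8 + 2*√6)*C) = 2*(C*(-8 + 2*√6)) = 2*C*(-8 + 2*√6))
113*(j(k(5), -1) + 114) = 113*(4*1*(-4 + √6) + 114) = 113*((-16 + 4*√6) + 114) = 113*(98 + 4*√6) = 11074 + 452*√6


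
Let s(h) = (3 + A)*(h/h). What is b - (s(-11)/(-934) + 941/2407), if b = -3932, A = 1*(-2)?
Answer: -8840555103/2248138 ≈ -3932.4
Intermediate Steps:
A = -2
s(h) = 1 (s(h) = (3 - 2)*(h/h) = 1*1 = 1)
b - (s(-11)/(-934) + 941/2407) = -3932 - (1/(-934) + 941/2407) = -3932 - (1*(-1/934) + 941*(1/2407)) = -3932 - (-1/934 + 941/2407) = -3932 - 1*876487/2248138 = -3932 - 876487/2248138 = -8840555103/2248138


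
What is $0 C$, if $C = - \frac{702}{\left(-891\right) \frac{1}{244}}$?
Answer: $0$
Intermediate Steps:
$C = \frac{6344}{33}$ ($C = - \frac{702}{\left(-891\right) \frac{1}{244}} = - \frac{702}{- \frac{891}{244}} = \left(-702\right) \left(- \frac{244}{891}\right) = \frac{6344}{33} \approx 192.24$)
$0 C = 0 \cdot \frac{6344}{33} = 0$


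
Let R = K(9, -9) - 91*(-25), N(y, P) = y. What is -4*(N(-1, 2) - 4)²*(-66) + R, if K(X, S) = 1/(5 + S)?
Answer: 35499/4 ≈ 8874.8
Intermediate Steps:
R = 9099/4 (R = 1/(5 - 9) - 91*(-25) = 1/(-4) + 2275 = -¼ + 2275 = 9099/4 ≈ 2274.8)
-4*(N(-1, 2) - 4)²*(-66) + R = -4*(-1 - 4)²*(-66) + 9099/4 = -4*(-5)²*(-66) + 9099/4 = -4*25*(-66) + 9099/4 = -100*(-66) + 9099/4 = 6600 + 9099/4 = 35499/4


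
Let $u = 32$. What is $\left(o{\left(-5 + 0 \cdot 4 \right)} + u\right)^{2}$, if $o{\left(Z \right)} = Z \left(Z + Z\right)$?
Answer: $6724$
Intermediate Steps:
$o{\left(Z \right)} = 2 Z^{2}$ ($o{\left(Z \right)} = Z 2 Z = 2 Z^{2}$)
$\left(o{\left(-5 + 0 \cdot 4 \right)} + u\right)^{2} = \left(2 \left(-5 + 0 \cdot 4\right)^{2} + 32\right)^{2} = \left(2 \left(-5 + 0\right)^{2} + 32\right)^{2} = \left(2 \left(-5\right)^{2} + 32\right)^{2} = \left(2 \cdot 25 + 32\right)^{2} = \left(50 + 32\right)^{2} = 82^{2} = 6724$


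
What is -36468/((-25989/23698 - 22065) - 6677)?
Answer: 864218664/681153905 ≈ 1.2688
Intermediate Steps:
-36468/((-25989/23698 - 22065) - 6677) = -36468/(-522922359/23698 - 6677) = -36468/(-681153905/23698) = -36468*(-23698/681153905) = 864218664/681153905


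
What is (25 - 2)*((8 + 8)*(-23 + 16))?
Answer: -2576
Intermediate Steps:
(25 - 2)*((8 + 8)*(-23 + 16)) = 23*(16*(-7)) = 23*(-112) = -2576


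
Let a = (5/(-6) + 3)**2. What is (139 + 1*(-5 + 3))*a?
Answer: 23153/36 ≈ 643.14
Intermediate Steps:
a = 169/36 (a = (5*(-1/6) + 3)**2 = (-5/6 + 3)**2 = (13/6)**2 = 169/36 ≈ 4.6944)
(139 + 1*(-5 + 3))*a = (139 + 1*(-5 + 3))*(169/36) = (139 + 1*(-2))*(169/36) = (139 - 2)*(169/36) = 137*(169/36) = 23153/36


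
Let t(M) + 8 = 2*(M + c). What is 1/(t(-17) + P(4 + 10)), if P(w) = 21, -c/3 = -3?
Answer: -1/3 ≈ -0.33333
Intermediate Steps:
c = 9 (c = -3*(-3) = 9)
t(M) = 10 + 2*M (t(M) = -8 + 2*(M + 9) = -8 + 2*(9 + M) = -8 + (18 + 2*M) = 10 + 2*M)
1/(t(-17) + P(4 + 10)) = 1/((10 + 2*(-17)) + 21) = 1/((10 - 34) + 21) = 1/(-24 + 21) = 1/(-3) = -1/3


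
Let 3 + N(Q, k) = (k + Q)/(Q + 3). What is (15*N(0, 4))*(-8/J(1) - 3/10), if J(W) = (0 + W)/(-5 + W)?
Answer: -1585/2 ≈ -792.50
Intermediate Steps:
J(W) = W/(-5 + W)
N(Q, k) = -3 + (Q + k)/(3 + Q) (N(Q, k) = -3 + (k + Q)/(Q + 3) = -3 + (Q + k)/(3 + Q))
(15*N(0, 4))*(-8/J(1) - 3/10) = (15*((-9 + 4 - 2*0)/(3 + 0)))*(-8/(1/(-5 + 1)) - 3/10) = (15*((-9 + 4 + 0)/3))*(-8/(1/(-4)) - 3*⅒) = (15*((⅓)*(-5)))*(-8/(1*(-¼)) - 3/10) = (15*(-5/3))*(-8/(-¼) - 3/10) = -25*(-8*(-4) - 3/10) = -25*(32 - 3/10) = -25*317/10 = -1585/2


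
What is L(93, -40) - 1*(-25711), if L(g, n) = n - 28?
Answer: 25643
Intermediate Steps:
L(g, n) = -28 + n
L(93, -40) - 1*(-25711) = (-28 - 40) - 1*(-25711) = -68 + 25711 = 25643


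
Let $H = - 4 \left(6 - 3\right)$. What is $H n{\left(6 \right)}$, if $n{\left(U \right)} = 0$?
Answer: $0$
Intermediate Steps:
$H = -12$ ($H = \left(-4\right) 3 = -12$)
$H n{\left(6 \right)} = \left(-12\right) 0 = 0$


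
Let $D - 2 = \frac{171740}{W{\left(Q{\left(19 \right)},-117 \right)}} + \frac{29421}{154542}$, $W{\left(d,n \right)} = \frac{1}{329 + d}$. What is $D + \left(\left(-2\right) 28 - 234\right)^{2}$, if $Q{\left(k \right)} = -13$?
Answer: $\frac{2799988977995}{51514} \approx 5.4354 \cdot 10^{7}$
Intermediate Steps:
$D = \frac{2795656650595}{51514}$ ($D = 2 + \left(\frac{171740}{\frac{1}{329 - 13}} + \frac{29421}{154542}\right) = 2 + \left(\frac{171740}{\frac{1}{316}} + 29421 \cdot \frac{1}{154542}\right) = 2 + \left(171740 \frac{1}{\frac{1}{316}} + \frac{9807}{51514}\right) = 2 + \left(171740 \cdot 316 + \frac{9807}{51514}\right) = 2 + \left(54269840 + \frac{9807}{51514}\right) = 2 + \frac{2795656547567}{51514} = \frac{2795656650595}{51514} \approx 5.427 \cdot 10^{7}$)
$D + \left(\left(-2\right) 28 - 234\right)^{2} = \frac{2795656650595}{51514} + \left(\left(-2\right) 28 - 234\right)^{2} = \frac{2795656650595}{51514} + \left(-56 - 234\right)^{2} = \frac{2795656650595}{51514} + \left(-290\right)^{2} = \frac{2795656650595}{51514} + 84100 = \frac{2799988977995}{51514}$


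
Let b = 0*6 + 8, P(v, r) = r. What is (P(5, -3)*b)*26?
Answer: -624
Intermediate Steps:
b = 8 (b = 0 + 8 = 8)
(P(5, -3)*b)*26 = -3*8*26 = -24*26 = -624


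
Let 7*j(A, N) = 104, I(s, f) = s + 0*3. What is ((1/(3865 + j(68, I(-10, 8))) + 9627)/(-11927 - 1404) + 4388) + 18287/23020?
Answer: 36572579442237563/8334543599580 ≈ 4388.1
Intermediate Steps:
I(s, f) = s (I(s, f) = s + 0 = s)
j(A, N) = 104/7 (j(A, N) = (⅐)*104 = 104/7)
((1/(3865 + j(68, I(-10, 8))) + 9627)/(-11927 - 1404) + 4388) + 18287/23020 = ((1/(3865 + 104/7) + 9627)/(-11927 - 1404) + 4388) + 18287/23020 = ((1/(27159/7) + 9627)/(-13331) + 4388) + 18287*(1/23020) = ((7/27159 + 9627)*(-1/13331) + 4388) + 18287/23020 = ((261459700/27159)*(-1/13331) + 4388) + 18287/23020 = (-261459700/362056629 + 4388) + 18287/23020 = 1588443028352/362056629 + 18287/23020 = 36572579442237563/8334543599580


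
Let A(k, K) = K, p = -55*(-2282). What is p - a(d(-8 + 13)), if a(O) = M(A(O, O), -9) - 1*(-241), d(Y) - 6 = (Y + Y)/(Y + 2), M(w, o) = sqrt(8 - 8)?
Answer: 125269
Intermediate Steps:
p = 125510
M(w, o) = 0 (M(w, o) = sqrt(0) = 0)
d(Y) = 6 + 2*Y/(2 + Y) (d(Y) = 6 + (Y + Y)/(Y + 2) = 6 + (2*Y)/(2 + Y) = 6 + 2*Y/(2 + Y))
a(O) = 241 (a(O) = 0 - 1*(-241) = 0 + 241 = 241)
p - a(d(-8 + 13)) = 125510 - 1*241 = 125510 - 241 = 125269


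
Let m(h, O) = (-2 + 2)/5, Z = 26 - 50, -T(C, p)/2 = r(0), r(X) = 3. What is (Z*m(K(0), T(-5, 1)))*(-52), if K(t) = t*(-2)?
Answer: 0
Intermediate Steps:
T(C, p) = -6 (T(C, p) = -2*3 = -6)
Z = -24
K(t) = -2*t
m(h, O) = 0 (m(h, O) = (1/5)*0 = 0)
(Z*m(K(0), T(-5, 1)))*(-52) = -24*0*(-52) = 0*(-52) = 0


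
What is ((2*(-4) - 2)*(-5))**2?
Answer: 2500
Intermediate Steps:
((2*(-4) - 2)*(-5))**2 = ((-8 - 2)*(-5))**2 = (-10*(-5))**2 = 50**2 = 2500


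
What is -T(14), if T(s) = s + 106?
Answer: -120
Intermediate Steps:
T(s) = 106 + s
-T(14) = -(106 + 14) = -1*120 = -120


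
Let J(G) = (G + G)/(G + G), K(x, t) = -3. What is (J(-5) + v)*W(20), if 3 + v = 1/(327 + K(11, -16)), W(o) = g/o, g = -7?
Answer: 4529/6480 ≈ 0.69892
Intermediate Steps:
J(G) = 1 (J(G) = (2*G)/((2*G)) = (2*G)*(1/(2*G)) = 1)
W(o) = -7/o
v = -971/324 (v = -3 + 1/(327 - 3) = -3 + 1/324 = -971/324 ≈ -2.9969)
(J(-5) + v)*W(20) = (1 - 971/324)*(-7/20) = -(-4529)/(324*20) = -647/324*(-7/20) = 4529/6480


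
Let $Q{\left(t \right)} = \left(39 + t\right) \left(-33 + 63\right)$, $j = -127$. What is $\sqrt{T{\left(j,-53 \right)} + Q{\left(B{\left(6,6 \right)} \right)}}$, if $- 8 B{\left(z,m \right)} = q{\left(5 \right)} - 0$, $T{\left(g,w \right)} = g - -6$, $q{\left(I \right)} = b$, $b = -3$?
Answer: $\frac{\sqrt{4241}}{2} \approx 32.561$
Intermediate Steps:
$q{\left(I \right)} = -3$
$T{\left(g,w \right)} = 6 + g$ ($T{\left(g,w \right)} = g + 6 = 6 + g$)
$B{\left(z,m \right)} = \frac{3}{8}$ ($B{\left(z,m \right)} = - \frac{-3 - 0}{8} = - \frac{-3 + 0}{8} = \left(- \frac{1}{8}\right) \left(-3\right) = \frac{3}{8}$)
$Q{\left(t \right)} = 1170 + 30 t$ ($Q{\left(t \right)} = \left(39 + t\right) 30 = 1170 + 30 t$)
$\sqrt{T{\left(j,-53 \right)} + Q{\left(B{\left(6,6 \right)} \right)}} = \sqrt{\left(6 - 127\right) + \left(1170 + 30 \cdot \frac{3}{8}\right)} = \sqrt{-121 + \left(1170 + \frac{45}{4}\right)} = \sqrt{-121 + \frac{4725}{4}} = \sqrt{\frac{4241}{4}} = \frac{\sqrt{4241}}{2}$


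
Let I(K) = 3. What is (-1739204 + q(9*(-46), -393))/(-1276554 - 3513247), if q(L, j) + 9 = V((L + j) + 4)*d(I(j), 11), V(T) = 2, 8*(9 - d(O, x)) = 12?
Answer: 1739198/4789801 ≈ 0.36310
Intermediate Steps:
d(O, x) = 15/2 (d(O, x) = 9 - ⅛*12 = 9 - 3/2 = 15/2)
q(L, j) = 6 (q(L, j) = -9 + 2*(15/2) = -9 + 15 = 6)
(-1739204 + q(9*(-46), -393))/(-1276554 - 3513247) = (-1739204 + 6)/(-1276554 - 3513247) = -1739198/(-4789801) = -1739198*(-1/4789801) = 1739198/4789801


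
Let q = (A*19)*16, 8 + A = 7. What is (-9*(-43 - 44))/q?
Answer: -783/304 ≈ -2.5757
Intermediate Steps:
A = -1 (A = -8 + 7 = -1)
q = -304 (q = -1*19*16 = -19*16 = -304)
(-9*(-43 - 44))/q = -9*(-43 - 44)/(-304) = -9*(-87)*(-1/304) = 783*(-1/304) = -783/304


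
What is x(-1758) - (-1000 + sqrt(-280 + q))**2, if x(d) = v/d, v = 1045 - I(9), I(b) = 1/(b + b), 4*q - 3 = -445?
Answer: -31631661827/31644 + 1000*I*sqrt(1562) ≈ -9.9961e+5 + 39522.0*I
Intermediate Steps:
q = -221/2 (q = 3/4 + (1/4)*(-445) = 3/4 - 445/4 = -221/2 ≈ -110.50)
I(b) = 1/(2*b)
v = 18809/18 (v = 1045 - 1/(2*9) = 1045 - 1*1/18 = 1045 - 1/18 = 18809/18 ≈ 1044.9)
x(d) = 18809/(18*d)
x(-1758) - (-1000 + sqrt(-280 + q))**2 = (18809/18)/(-1758) - (-1000 + sqrt(-280 - 221/2))**2 = (18809/18)*(-1/1758) - (-1000 + sqrt(-781/2))**2 = -18809/31644 - (-1000 + I*sqrt(1562)/2)**2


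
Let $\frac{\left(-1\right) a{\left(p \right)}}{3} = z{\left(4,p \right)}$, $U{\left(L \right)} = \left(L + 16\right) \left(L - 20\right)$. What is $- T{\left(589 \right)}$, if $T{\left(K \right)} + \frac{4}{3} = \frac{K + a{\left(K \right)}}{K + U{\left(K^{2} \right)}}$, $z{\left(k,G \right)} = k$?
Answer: $\frac{481411169573}{361058378478} \approx 1.3333$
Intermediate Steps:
$U{\left(L \right)} = \left(-20 + L\right) \left(16 + L\right)$ ($U{\left(L \right)} = \left(16 + L\right) \left(-20 + L\right) = \left(-20 + L\right) \left(16 + L\right)$)
$a{\left(p \right)} = -12$ ($a{\left(p \right)} = \left(-3\right) 4 = -12$)
$T{\left(K \right)} = - \frac{4}{3} + \frac{-12 + K}{-320 + K + K^{4} - 4 K^{2}}$ ($T{\left(K \right)} = - \frac{4}{3} + \frac{K - 12}{K - \left(320 - K^{4} + 4 K^{2}\right)} = - \frac{4}{3} + \frac{-12 + K}{K - \left(320 - K^{4} + 4 K^{2}\right)} = - \frac{4}{3} + \frac{-12 + K}{-320 + K + K^{4} - 4 K^{2}}$)
$- T{\left(589 \right)} = - \frac{1244 - 589 - 4 \cdot 589^{4} + 16 \cdot 589^{2}}{3 \left(-320 + 589 + 589^{4} - 4 \cdot 589^{2}\right)} = - \frac{1244 - 589 - 481416720964 + 16 \cdot 346921}{3 \left(-320 + 589 + 120354180241 - 1387684\right)} = - \frac{1244 - 589 - 481416720964 + 5550736}{3 \left(-320 + 589 + 120354180241 - 1387684\right)} = - \frac{-481411169573}{3 \cdot 120352792826} = \left(-1\right) \left(- \frac{481411169573}{361058378478}\right) = \frac{481411169573}{361058378478}$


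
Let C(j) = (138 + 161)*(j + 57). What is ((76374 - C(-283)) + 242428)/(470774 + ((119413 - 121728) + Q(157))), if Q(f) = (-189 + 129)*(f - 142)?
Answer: 128792/155853 ≈ 0.82637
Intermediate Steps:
Q(f) = 8520 - 60*f (Q(f) = -60*(-142 + f) = 8520 - 60*f)
C(j) = 17043 + 299*j (C(j) = 299*(57 + j) = 17043 + 299*j)
((76374 - C(-283)) + 242428)/(470774 + ((119413 - 121728) + Q(157))) = ((76374 - (17043 + 299*(-283))) + 242428)/(470774 + ((119413 - 121728) + (8520 - 60*157))) = ((76374 - (17043 - 84617)) + 242428)/(470774 + (-2315 + (8520 - 9420))) = ((76374 - 1*(-67574)) + 242428)/(470774 + (-2315 - 900)) = ((76374 + 67574) + 242428)/(470774 - 3215) = (143948 + 242428)/467559 = 386376*(1/467559) = 128792/155853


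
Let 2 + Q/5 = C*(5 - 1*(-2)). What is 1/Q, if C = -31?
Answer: -1/1095 ≈ -0.00091324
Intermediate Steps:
Q = -1095 (Q = -10 + 5*(-31*(5 - 1*(-2))) = -10 + 5*(-31*(5 + 2)) = -10 + 5*(-31*7) = -10 + 5*(-217) = -10 - 1085 = -1095)
1/Q = 1/(-1095) = -1/1095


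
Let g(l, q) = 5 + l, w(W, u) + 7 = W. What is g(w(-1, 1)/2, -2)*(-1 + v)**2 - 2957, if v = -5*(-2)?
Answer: -2876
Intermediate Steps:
w(W, u) = -7 + W
v = 10
g(w(-1, 1)/2, -2)*(-1 + v)**2 - 2957 = (5 + (-7 - 1)/2)*(-1 + 10)**2 - 2957 = (5 - 8*1/2)*9**2 - 2957 = (5 - 4)*81 - 2957 = 1*81 - 2957 = 81 - 2957 = -2876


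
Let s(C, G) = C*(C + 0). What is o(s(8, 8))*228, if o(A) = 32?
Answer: 7296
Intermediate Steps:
s(C, G) = C**2 (s(C, G) = C*C = C**2)
o(s(8, 8))*228 = 32*228 = 7296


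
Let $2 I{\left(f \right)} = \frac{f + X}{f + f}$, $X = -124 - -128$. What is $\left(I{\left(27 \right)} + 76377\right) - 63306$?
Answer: $\frac{1411699}{108} \approx 13071.0$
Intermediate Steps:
$X = 4$ ($X = -124 + 128 = 4$)
$I{\left(f \right)} = \frac{4 + f}{4 f}$ ($I{\left(f \right)} = \frac{\left(f + 4\right) \frac{1}{f + f}}{2} = \frac{\left(4 + f\right) \frac{1}{2 f}}{2} = \frac{\frac{1}{2} \frac{1}{f} \left(4 + f\right)}{2} = \frac{4 + f}{4 f}$)
$\left(I{\left(27 \right)} + 76377\right) - 63306 = \left(\frac{4 + 27}{4 \cdot 27} + 76377\right) - 63306 = \left(\frac{1}{4} \cdot \frac{1}{27} \cdot 31 + 76377\right) - 63306 = \left(\frac{31}{108} + 76377\right) - 63306 = \frac{8248747}{108} - 63306 = \frac{1411699}{108}$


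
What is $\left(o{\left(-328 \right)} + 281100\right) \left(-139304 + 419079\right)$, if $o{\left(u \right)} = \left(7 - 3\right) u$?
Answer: $78277687700$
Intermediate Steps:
$o{\left(u \right)} = 4 u$
$\left(o{\left(-328 \right)} + 281100\right) \left(-139304 + 419079\right) = \left(4 \left(-328\right) + 281100\right) \left(-139304 + 419079\right) = \left(-1312 + 281100\right) 279775 = 279788 \cdot 279775 = 78277687700$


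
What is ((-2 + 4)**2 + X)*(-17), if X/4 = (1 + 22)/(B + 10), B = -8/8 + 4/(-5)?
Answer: -10608/41 ≈ -258.73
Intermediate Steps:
B = -9/5 (B = -8*1/8 + 4*(-1/5) = -1 - 4/5 = -9/5 ≈ -1.8000)
X = 460/41 (X = 4*((1 + 22)/(-9/5 + 10)) = 4*(23/(41/5)) = 4*(23*(5/41)) = 4*(115/41) = 460/41 ≈ 11.220)
((-2 + 4)**2 + X)*(-17) = ((-2 + 4)**2 + 460/41)*(-17) = (2**2 + 460/41)*(-17) = (4 + 460/41)*(-17) = (624/41)*(-17) = -10608/41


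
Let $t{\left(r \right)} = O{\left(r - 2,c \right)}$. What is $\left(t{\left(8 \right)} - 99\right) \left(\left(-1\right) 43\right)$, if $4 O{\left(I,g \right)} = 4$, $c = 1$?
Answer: $4214$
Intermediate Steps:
$O{\left(I,g \right)} = 1$ ($O{\left(I,g \right)} = \frac{1}{4} \cdot 4 = 1$)
$t{\left(r \right)} = 1$
$\left(t{\left(8 \right)} - 99\right) \left(\left(-1\right) 43\right) = \left(1 - 99\right) \left(\left(-1\right) 43\right) = \left(-98\right) \left(-43\right) = 4214$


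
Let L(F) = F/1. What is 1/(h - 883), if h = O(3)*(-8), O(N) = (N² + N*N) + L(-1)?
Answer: -1/1019 ≈ -0.00098135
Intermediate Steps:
L(F) = F (L(F) = F*1 = F)
O(N) = -1 + 2*N² (O(N) = (N² + N*N) - 1 = (N² + N²) - 1 = 2*N² - 1 = -1 + 2*N²)
h = -136 (h = (-1 + 2*3²)*(-8) = (-1 + 2*9)*(-8) = (-1 + 18)*(-8) = 17*(-8) = -136)
1/(h - 883) = 1/(-136 - 883) = 1/(-1019) = -1/1019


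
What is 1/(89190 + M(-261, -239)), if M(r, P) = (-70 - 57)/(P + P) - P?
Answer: 478/42747189 ≈ 1.1182e-5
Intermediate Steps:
M(r, P) = -P - 127/(2*P) (M(r, P) = -127*1/(2*P) - P = -127/(2*P) - P = -P - 127/(2*P))
1/(89190 + M(-261, -239)) = 1/(89190 + (-1*(-239) - 127/2/(-239))) = 1/(89190 + (239 - 127/2*(-1/239))) = 1/(89190 + (239 + 127/478)) = 1/(89190 + 114369/478) = 1/(42747189/478) = 478/42747189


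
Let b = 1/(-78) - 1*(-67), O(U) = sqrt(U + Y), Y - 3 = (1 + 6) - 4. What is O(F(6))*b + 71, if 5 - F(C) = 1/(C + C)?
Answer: 71 + 5225*sqrt(393)/468 ≈ 292.33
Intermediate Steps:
F(C) = 5 - 1/(2*C) (F(C) = 5 - 1/(C + C) = 5 - 1/(2*C))
Y = 6 (Y = 3 + ((1 + 6) - 4) = 3 + (7 - 4) = 3 + 3 = 6)
O(U) = sqrt(6 + U) (O(U) = sqrt(U + 6) = sqrt(6 + U))
b = 5225/78 (b = -1/78 + 67 = 5225/78 ≈ 66.987)
O(F(6))*b + 71 = sqrt(6 + (5 - 1/2/6))*(5225/78) + 71 = sqrt(6 + (5 - 1/2*1/6))*(5225/78) + 71 = sqrt(6 + (5 - 1/12))*(5225/78) + 71 = sqrt(6 + 59/12)*(5225/78) + 71 = sqrt(131/12)*(5225/78) + 71 = (sqrt(393)/6)*(5225/78) + 71 = 5225*sqrt(393)/468 + 71 = 71 + 5225*sqrt(393)/468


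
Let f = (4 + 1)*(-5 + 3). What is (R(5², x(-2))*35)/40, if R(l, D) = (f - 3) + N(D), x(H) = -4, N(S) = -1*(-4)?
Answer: -63/8 ≈ -7.8750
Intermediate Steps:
N(S) = 4
f = -10 (f = 5*(-2) = -10)
R(l, D) = -9 (R(l, D) = (-10 - 3) + 4 = -13 + 4 = -9)
(R(5², x(-2))*35)/40 = -9*35/40 = -315*1/40 = -63/8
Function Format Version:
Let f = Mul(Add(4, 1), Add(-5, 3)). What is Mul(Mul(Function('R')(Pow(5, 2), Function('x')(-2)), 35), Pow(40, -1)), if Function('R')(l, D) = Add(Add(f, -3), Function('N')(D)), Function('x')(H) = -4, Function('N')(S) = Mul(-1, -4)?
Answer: Rational(-63, 8) ≈ -7.8750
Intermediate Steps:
Function('N')(S) = 4
f = -10 (f = Mul(5, -2) = -10)
Function('R')(l, D) = -9 (Function('R')(l, D) = Add(Add(-10, -3), 4) = Add(-13, 4) = -9)
Mul(Mul(Function('R')(Pow(5, 2), Function('x')(-2)), 35), Pow(40, -1)) = Mul(Mul(-9, 35), Pow(40, -1)) = Mul(-315, Rational(1, 40)) = Rational(-63, 8)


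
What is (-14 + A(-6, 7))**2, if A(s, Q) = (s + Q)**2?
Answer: 169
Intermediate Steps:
A(s, Q) = (Q + s)**2
(-14 + A(-6, 7))**2 = (-14 + (7 - 6)**2)**2 = (-14 + 1**2)**2 = (-14 + 1)**2 = (-13)**2 = 169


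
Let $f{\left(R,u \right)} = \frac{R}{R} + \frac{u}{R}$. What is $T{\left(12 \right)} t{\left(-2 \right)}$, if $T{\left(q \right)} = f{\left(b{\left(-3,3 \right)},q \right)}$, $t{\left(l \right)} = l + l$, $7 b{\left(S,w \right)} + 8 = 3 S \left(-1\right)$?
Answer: $-340$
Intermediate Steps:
$b{\left(S,w \right)} = - \frac{8}{7} - \frac{3 S}{7}$ ($b{\left(S,w \right)} = - \frac{8}{7} + \frac{3 S \left(-1\right)}{7} = - \frac{8}{7} + \frac{\left(-3\right) S}{7} = - \frac{8}{7} - \frac{3 S}{7}$)
$t{\left(l \right)} = 2 l$
$f{\left(R,u \right)} = 1 + \frac{u}{R}$
$T{\left(q \right)} = 1 + 7 q$ ($T{\left(q \right)} = \frac{\left(- \frac{8}{7} - - \frac{9}{7}\right) + q}{- \frac{8}{7} - - \frac{9}{7}} = \frac{\left(- \frac{8}{7} + \frac{9}{7}\right) + q}{- \frac{8}{7} + \frac{9}{7}} = \frac{1}{\frac{1}{7}} \left(\frac{1}{7} + q\right) = 7 \left(\frac{1}{7} + q\right) = 1 + 7 q$)
$T{\left(12 \right)} t{\left(-2 \right)} = \left(1 + 7 \cdot 12\right) 2 \left(-2\right) = \left(1 + 84\right) \left(-4\right) = 85 \left(-4\right) = -340$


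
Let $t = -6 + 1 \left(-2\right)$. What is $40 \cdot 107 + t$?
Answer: $4272$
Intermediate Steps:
$t = -8$ ($t = -6 - 2 = -8$)
$40 \cdot 107 + t = 40 \cdot 107 - 8 = 4280 - 8 = 4272$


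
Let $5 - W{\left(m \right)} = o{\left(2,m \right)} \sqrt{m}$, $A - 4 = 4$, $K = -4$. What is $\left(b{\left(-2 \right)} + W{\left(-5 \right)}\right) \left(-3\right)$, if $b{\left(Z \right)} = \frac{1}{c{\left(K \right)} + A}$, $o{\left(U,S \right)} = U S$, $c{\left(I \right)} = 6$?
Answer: $- \frac{213}{14} - 30 i \sqrt{5} \approx -15.214 - 67.082 i$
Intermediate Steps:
$A = 8$ ($A = 4 + 4 = 8$)
$o{\left(U,S \right)} = S U$
$b{\left(Z \right)} = \frac{1}{14}$ ($b{\left(Z \right)} = \frac{1}{6 + 8} = \frac{1}{14}$)
$W{\left(m \right)} = 5 - 2 m^{\frac{3}{2}}$ ($W{\left(m \right)} = 5 - m 2 \sqrt{m} = 5 - 2 m \sqrt{m} = 5 - 2 m^{\frac{3}{2}}$)
$\left(b{\left(-2 \right)} + W{\left(-5 \right)}\right) \left(-3\right) = \left(\frac{1}{14} + \left(5 - 2 \left(-5\right)^{\frac{3}{2}}\right)\right) \left(-3\right) = \left(\frac{1}{14} + \left(5 - 2 \left(- 5 i \sqrt{5}\right)\right)\right) \left(-3\right) = \left(\frac{1}{14} + \left(5 + 10 i \sqrt{5}\right)\right) \left(-3\right) = \left(\frac{71}{14} + 10 i \sqrt{5}\right) \left(-3\right) = - \frac{213}{14} - 30 i \sqrt{5}$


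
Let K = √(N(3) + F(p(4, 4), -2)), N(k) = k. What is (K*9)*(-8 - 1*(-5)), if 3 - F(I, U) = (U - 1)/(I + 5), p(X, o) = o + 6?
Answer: -27*√155/5 ≈ -67.229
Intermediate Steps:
p(X, o) = 6 + o
F(I, U) = 3 - (-1 + U)/(5 + I) (F(I, U) = 3 - (U - 1)/(I + 5) = 3 - (-1 + U)/(5 + I))
K = √155/5 (K = √(3 + (16 - 1*(-2) + 3*(6 + 4))/(5 + (6 + 4))) = √(3 + (16 + 2 + 3*10)/(5 + 10)) = √(3 + (16 + 2 + 30)/15) = √(3 + (1/15)*48) = √(3 + 16/5) = √(31/5) = √155/5 ≈ 2.4900)
(K*9)*(-8 - 1*(-5)) = ((√155/5)*9)*(-8 - 1*(-5)) = (9*√155/5)*(-8 + 5) = (9*√155/5)*(-3) = -27*√155/5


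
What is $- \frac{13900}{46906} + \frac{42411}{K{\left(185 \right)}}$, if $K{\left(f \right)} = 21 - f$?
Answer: $- \frac{995804983}{3846292} \approx -258.9$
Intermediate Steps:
$- \frac{13900}{46906} + \frac{42411}{K{\left(185 \right)}} = - \frac{13900}{46906} + \frac{42411}{21 - 185} = \left(-13900\right) \frac{1}{46906} + \frac{42411}{21 - 185} = - \frac{6950}{23453} + \frac{42411}{-164} = - \frac{6950}{23453} + 42411 \left(- \frac{1}{164}\right) = - \frac{6950}{23453} - \frac{42411}{164} = - \frac{995804983}{3846292}$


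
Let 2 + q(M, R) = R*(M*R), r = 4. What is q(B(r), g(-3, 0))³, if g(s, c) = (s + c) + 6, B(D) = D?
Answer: 39304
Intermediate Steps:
g(s, c) = 6 + c + s (g(s, c) = (c + s) + 6 = 6 + c + s)
q(M, R) = -2 + M*R² (q(M, R) = -2 + R*(M*R) = -2 + M*R²)
q(B(r), g(-3, 0))³ = (-2 + 4*(6 + 0 - 3)²)³ = (-2 + 4*3²)³ = (-2 + 4*9)³ = (-2 + 36)³ = 34³ = 39304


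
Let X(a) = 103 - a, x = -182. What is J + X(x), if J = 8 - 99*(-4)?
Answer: 689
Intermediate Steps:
J = 404 (J = 8 + 396 = 404)
J + X(x) = 404 + (103 - 1*(-182)) = 404 + (103 + 182) = 404 + 285 = 689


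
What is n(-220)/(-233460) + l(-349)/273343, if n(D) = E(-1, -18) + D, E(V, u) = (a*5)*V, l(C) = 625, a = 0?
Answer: 10302398/3190732839 ≈ 0.0032289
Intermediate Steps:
E(V, u) = 0 (E(V, u) = (0*5)*V = 0*V = 0)
n(D) = D (n(D) = 0 + D = D)
n(-220)/(-233460) + l(-349)/273343 = -220/(-233460) + 625/273343 = -220*(-1/233460) + 625*(1/273343) = 11/11673 + 625/273343 = 10302398/3190732839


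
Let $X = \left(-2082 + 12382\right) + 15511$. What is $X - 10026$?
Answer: $15785$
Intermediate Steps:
$X = 25811$ ($X = 10300 + 15511 = 25811$)
$X - 10026 = 25811 - 10026 = 15785$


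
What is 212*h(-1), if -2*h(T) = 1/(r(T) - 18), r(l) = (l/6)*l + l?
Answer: 636/113 ≈ 5.6283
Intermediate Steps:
r(l) = l + l²/6 (r(l) = (l*(⅙))*l + l = (l/6)*l + l = l²/6 + l = l + l²/6)
h(T) = -1/(2*(-18 + T*(6 + T)/6)) (h(T) = -1/(2*(T*(6 + T)/6 - 18)) = -1/(2*(-18 + T*(6 + T)/6)))
212*h(-1) = 212*(-3/(-108 - (6 - 1))) = 212*(-3/(-108 - 1*5)) = 212*(-3/(-108 - 5)) = 212*(-3/(-113)) = 212*(-3*(-1/113)) = 212*(3/113) = 636/113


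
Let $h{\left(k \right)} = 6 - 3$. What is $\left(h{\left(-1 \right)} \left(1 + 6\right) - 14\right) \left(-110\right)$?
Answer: $-770$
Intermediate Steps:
$h{\left(k \right)} = 3$
$\left(h{\left(-1 \right)} \left(1 + 6\right) - 14\right) \left(-110\right) = \left(3 \left(1 + 6\right) - 14\right) \left(-110\right) = \left(3 \cdot 7 - 14\right) \left(-110\right) = \left(21 - 14\right) \left(-110\right) = 7 \left(-110\right) = -770$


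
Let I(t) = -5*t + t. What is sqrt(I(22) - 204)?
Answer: 2*I*sqrt(73) ≈ 17.088*I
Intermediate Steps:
I(t) = -4*t
sqrt(I(22) - 204) = sqrt(-4*22 - 204) = sqrt(-88 - 204) = sqrt(-292) = 2*I*sqrt(73)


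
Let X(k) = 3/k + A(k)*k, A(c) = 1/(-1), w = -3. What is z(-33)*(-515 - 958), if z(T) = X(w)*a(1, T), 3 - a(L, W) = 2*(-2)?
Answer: -20622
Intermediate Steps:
A(c) = -1
X(k) = -k + 3/k (X(k) = 3/k - k = -k + 3/k)
a(L, W) = 7 (a(L, W) = 3 - 2*(-2) = 3 - 1*(-4) = 3 + 4 = 7)
z(T) = 14 (z(T) = (-1*(-3) + 3/(-3))*7 = (3 + 3*(-⅓))*7 = (3 - 1)*7 = 2*7 = 14)
z(-33)*(-515 - 958) = 14*(-515 - 958) = 14*(-1473) = -20622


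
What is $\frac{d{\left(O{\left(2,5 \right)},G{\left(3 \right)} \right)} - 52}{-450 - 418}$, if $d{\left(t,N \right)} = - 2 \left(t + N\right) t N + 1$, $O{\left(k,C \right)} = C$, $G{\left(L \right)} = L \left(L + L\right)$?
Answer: $\frac{4191}{868} \approx 4.8283$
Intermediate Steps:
$G{\left(L \right)} = 2 L^{2}$ ($G{\left(L \right)} = L 2 L = 2 L^{2}$)
$d{\left(t,N \right)} = 1 + N t \left(- 2 N - 2 t\right)$ ($d{\left(t,N \right)} = - 2 \left(N + t\right) t N + 1 = \left(- 2 N - 2 t\right) t N + 1 = t \left(- 2 N - 2 t\right) N + 1 = N t \left(- 2 N - 2 t\right) + 1 = 1 + N t \left(- 2 N - 2 t\right)$)
$\frac{d{\left(O{\left(2,5 \right)},G{\left(3 \right)} \right)} - 52}{-450 - 418} = \frac{\left(1 - 2 \cdot 2 \cdot 3^{2} \cdot 5^{2} - 10 \left(2 \cdot 3^{2}\right)^{2}\right) - 52}{-450 - 418} = \frac{\left(1 - 2 \cdot 2 \cdot 9 \cdot 25 - 10 \left(2 \cdot 9\right)^{2}\right) - 52}{-868} = \left(\left(1 - 36 \cdot 25 - 10 \cdot 18^{2}\right) - 52\right) \left(- \frac{1}{868}\right) = \left(\left(1 - 900 - 10 \cdot 324\right) - 52\right) \left(- \frac{1}{868}\right) = \left(\left(1 - 900 - 3240\right) - 52\right) \left(- \frac{1}{868}\right) = \left(-4139 - 52\right) \left(- \frac{1}{868}\right) = \left(-4191\right) \left(- \frac{1}{868}\right) = \frac{4191}{868}$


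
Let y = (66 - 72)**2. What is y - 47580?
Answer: -47544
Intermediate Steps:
y = 36 (y = (-6)**2 = 36)
y - 47580 = 36 - 47580 = -47544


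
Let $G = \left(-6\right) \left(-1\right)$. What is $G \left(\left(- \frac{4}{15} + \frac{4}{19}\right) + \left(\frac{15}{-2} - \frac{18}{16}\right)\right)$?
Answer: $- \frac{19793}{380} \approx -52.087$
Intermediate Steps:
$G = 6$
$G \left(\left(- \frac{4}{15} + \frac{4}{19}\right) + \left(\frac{15}{-2} - \frac{18}{16}\right)\right) = 6 \left(\left(- \frac{4}{15} + \frac{4}{19}\right) + \left(\frac{15}{-2} - \frac{18}{16}\right)\right) = 6 \left(\left(\left(-4\right) \frac{1}{15} + 4 \cdot \frac{1}{19}\right) + \left(15 \left(- \frac{1}{2}\right) - \frac{9}{8}\right)\right) = 6 \left(\left(- \frac{4}{15} + \frac{4}{19}\right) - \frac{69}{8}\right) = 6 \left(- \frac{16}{285} - \frac{69}{8}\right) = 6 \left(- \frac{19793}{2280}\right) = - \frac{19793}{380}$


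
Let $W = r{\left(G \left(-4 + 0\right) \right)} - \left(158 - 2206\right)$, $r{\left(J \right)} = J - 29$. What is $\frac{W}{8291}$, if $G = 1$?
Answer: $\frac{2015}{8291} \approx 0.24303$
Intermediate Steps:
$r{\left(J \right)} = -29 + J$
$W = 2015$ ($W = \left(-29 + 1 \left(-4 + 0\right)\right) - \left(158 - 2206\right) = \left(-29 + 1 \left(-4\right)\right) - -2048 = \left(-29 - 4\right) + 2048 = -33 + 2048 = 2015$)
$\frac{W}{8291} = \frac{2015}{8291}$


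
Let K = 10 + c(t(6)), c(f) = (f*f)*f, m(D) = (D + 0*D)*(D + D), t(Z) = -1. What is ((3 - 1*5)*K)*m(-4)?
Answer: -576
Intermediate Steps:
m(D) = 2*D² (m(D) = (D + 0)*(2*D) = D*(2*D) = 2*D²)
c(f) = f³ (c(f) = f²*f = f³)
K = 9 (K = 10 + (-1)³ = 10 - 1 = 9)
((3 - 1*5)*K)*m(-4) = ((3 - 1*5)*9)*(2*(-4)²) = ((3 - 5)*9)*(2*16) = -2*9*32 = -18*32 = -576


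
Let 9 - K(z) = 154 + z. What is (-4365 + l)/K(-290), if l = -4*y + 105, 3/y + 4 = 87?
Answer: -353592/12035 ≈ -29.380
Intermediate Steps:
K(z) = -145 - z (K(z) = 9 - (154 + z) = 9 + (-154 - z) = -145 - z)
y = 3/83 (y = 3/(-4 + 87) = 3/83 ≈ 0.036145)
l = 8703/83 (l = -4*3/83 + 105 = -12/83 + 105 = 8703/83 ≈ 104.86)
(-4365 + l)/K(-290) = (-4365 + 8703/83)/(-145 - 1*(-290)) = -353592/(83*(-145 + 290)) = -353592/83/145 = -353592/83*1/145 = -353592/12035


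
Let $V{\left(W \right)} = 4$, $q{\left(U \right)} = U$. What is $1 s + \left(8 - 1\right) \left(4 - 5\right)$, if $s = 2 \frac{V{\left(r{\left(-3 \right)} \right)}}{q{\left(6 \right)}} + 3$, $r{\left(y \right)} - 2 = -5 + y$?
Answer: $- \frac{8}{3} \approx -2.6667$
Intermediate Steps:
$r{\left(y \right)} = -3 + y$ ($r{\left(y \right)} = 2 + \left(-5 + y\right) = -3 + y$)
$s = \frac{13}{3}$ ($s = 2 \cdot \frac{4}{6} + 3 = 2 \cdot 4 \cdot \frac{1}{6} + 3 = 2 \cdot \frac{2}{3} + 3 = \frac{4}{3} + 3 = \frac{13}{3} \approx 4.3333$)
$1 s + \left(8 - 1\right) \left(4 - 5\right) = 1 \cdot \frac{13}{3} + \left(8 - 1\right) \left(4 - 5\right) = \frac{13}{3} + 7 \left(-1\right) = \frac{13}{3} - 7 = - \frac{8}{3}$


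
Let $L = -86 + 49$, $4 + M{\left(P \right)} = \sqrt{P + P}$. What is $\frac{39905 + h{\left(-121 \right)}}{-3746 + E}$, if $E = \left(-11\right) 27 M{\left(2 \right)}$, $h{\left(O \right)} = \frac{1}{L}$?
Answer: $- \frac{369121}{29156} \approx -12.66$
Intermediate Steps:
$M{\left(P \right)} = -4 + \sqrt{2} \sqrt{P}$ ($M{\left(P \right)} = -4 + \sqrt{P + P} = -4 + \sqrt{2 P} = -4 + \sqrt{2} \sqrt{P}$)
$L = -37$
$h{\left(O \right)} = - \frac{1}{37}$ ($h{\left(O \right)} = \frac{1}{-37} = - \frac{1}{37}$)
$E = 594$ ($E = \left(-11\right) 27 \left(-4 + \sqrt{2} \sqrt{2}\right) = - 297 \left(-4 + 2\right) = \left(-297\right) \left(-2\right) = 594$)
$\frac{39905 + h{\left(-121 \right)}}{-3746 + E} = \frac{39905 - \frac{1}{37}}{-3746 + 594} = \frac{1476484}{37 \left(-3152\right)} = \frac{1476484}{37} \left(- \frac{1}{3152}\right) = - \frac{369121}{29156}$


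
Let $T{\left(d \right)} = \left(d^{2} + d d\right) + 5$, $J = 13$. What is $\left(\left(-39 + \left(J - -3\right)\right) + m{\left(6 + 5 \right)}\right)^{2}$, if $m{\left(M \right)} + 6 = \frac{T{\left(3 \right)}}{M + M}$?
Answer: $\frac{378225}{484} \approx 781.46$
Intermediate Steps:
$T{\left(d \right)} = 5 + 2 d^{2}$ ($T{\left(d \right)} = \left(d^{2} + d^{2}\right) + 5 = 2 d^{2} + 5 = 5 + 2 d^{2}$)
$m{\left(M \right)} = -6 + \frac{23}{2 M}$ ($m{\left(M \right)} = -6 + \frac{5 + 2 \cdot 3^{2}}{M + M} = -6 + \frac{5 + 2 \cdot 9}{2 M} = -6 + \left(5 + 18\right) \frac{1}{2 M} = -6 + 23 \frac{1}{2 M} = -6 + \frac{23}{2 M}$)
$\left(\left(-39 + \left(J - -3\right)\right) + m{\left(6 + 5 \right)}\right)^{2} = \left(\left(-39 + \left(13 - -3\right)\right) - \left(6 - \frac{23}{2 \left(6 + 5\right)}\right)\right)^{2} = \left(\left(-39 + \left(13 + 3\right)\right) - \left(6 - \frac{23}{2 \cdot 11}\right)\right)^{2} = \left(\left(-39 + 16\right) + \left(-6 + \frac{23}{2} \cdot \frac{1}{11}\right)\right)^{2} = \left(-23 + \left(-6 + \frac{23}{22}\right)\right)^{2} = \left(-23 - \frac{109}{22}\right)^{2} = \left(- \frac{615}{22}\right)^{2} = \frac{378225}{484}$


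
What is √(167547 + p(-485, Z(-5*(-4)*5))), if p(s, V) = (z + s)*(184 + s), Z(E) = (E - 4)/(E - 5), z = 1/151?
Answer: √7148797681/151 ≈ 559.94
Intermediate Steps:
z = 1/151 ≈ 0.0066225
Z(E) = (-4 + E)/(-5 + E)
p(s, V) = (184 + s)*(1/151 + s) (p(s, V) = (1/151 + s)*(184 + s) = (184 + s)*(1/151 + s))
√(167547 + p(-485, Z(-5*(-4)*5))) = √(167547 + (184/151 + (-485)² + (27785/151)*(-485))) = √(167547 + (184/151 + 235225 - 13475725/151)) = √(167547 + 22043434/151) = √(47343031/151) = √7148797681/151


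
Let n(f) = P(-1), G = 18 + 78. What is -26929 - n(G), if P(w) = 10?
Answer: -26939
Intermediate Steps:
G = 96
n(f) = 10
-26929 - n(G) = -26929 - 1*10 = -26929 - 10 = -26939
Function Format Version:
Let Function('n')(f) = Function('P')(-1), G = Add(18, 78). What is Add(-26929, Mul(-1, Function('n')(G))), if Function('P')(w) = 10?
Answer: -26939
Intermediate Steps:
G = 96
Function('n')(f) = 10
Add(-26929, Mul(-1, Function('n')(G))) = Add(-26929, Mul(-1, 10)) = Add(-26929, -10) = -26939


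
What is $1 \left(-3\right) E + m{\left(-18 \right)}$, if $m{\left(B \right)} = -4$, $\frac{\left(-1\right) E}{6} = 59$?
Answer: $1058$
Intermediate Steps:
$E = -354$ ($E = \left(-6\right) 59 = -354$)
$1 \left(-3\right) E + m{\left(-18 \right)} = 1 \left(-3\right) \left(-354\right) - 4 = \left(-3\right) \left(-354\right) - 4 = 1062 - 4 = 1058$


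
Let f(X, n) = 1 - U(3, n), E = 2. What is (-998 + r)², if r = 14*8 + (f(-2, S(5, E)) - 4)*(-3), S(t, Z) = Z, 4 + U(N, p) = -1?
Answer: 795664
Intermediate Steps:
U(N, p) = -5 (U(N, p) = -4 - 1 = -5)
f(X, n) = 6 (f(X, n) = 1 - 1*(-5) = 1 + 5 = 6)
r = 106 (r = 14*8 + (6 - 4)*(-3) = 112 + 2*(-3) = 112 - 6 = 106)
(-998 + r)² = (-998 + 106)² = (-892)² = 795664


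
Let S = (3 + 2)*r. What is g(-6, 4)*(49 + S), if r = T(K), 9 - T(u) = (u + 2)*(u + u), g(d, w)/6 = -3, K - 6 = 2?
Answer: 12708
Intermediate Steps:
K = 8 (K = 6 + 2 = 8)
g(d, w) = -18 (g(d, w) = 6*(-3) = -18)
T(u) = 9 - 2*u*(2 + u) (T(u) = 9 - (u + 2)*(u + u) = 9 - (2 + u)*2*u = 9 - 2*u*(2 + u))
r = -151 (r = 9 - 4*8 - 2*8² = 9 - 32 - 2*64 = 9 - 32 - 128 = -151)
S = -755 (S = (3 + 2)*(-151) = 5*(-151) = -755)
g(-6, 4)*(49 + S) = -18*(49 - 755) = -18*(-706) = 12708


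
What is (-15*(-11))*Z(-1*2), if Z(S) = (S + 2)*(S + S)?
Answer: 0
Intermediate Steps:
Z(S) = 2*S*(2 + S) (Z(S) = (2 + S)*(2*S) = 2*S*(2 + S))
(-15*(-11))*Z(-1*2) = (-15*(-11))*(2*(-1*2)*(2 - 1*2)) = 165*(2*(-2)*(2 - 2)) = 165*(2*(-2)*0) = 165*0 = 0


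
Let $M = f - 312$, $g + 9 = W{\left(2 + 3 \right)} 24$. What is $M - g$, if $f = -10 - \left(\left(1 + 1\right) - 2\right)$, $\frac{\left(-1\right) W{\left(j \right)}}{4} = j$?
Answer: $167$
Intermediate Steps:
$W{\left(j \right)} = - 4 j$
$f = -10$ ($f = -10 - \left(2 - 2\right) = -10 - 0 = -10 + 0 = -10$)
$g = -489$ ($g = -9 + - 4 \left(2 + 3\right) 24 = -9 + \left(-4\right) 5 \cdot 24 = -9 - 480 = -489$)
$M = -322$ ($M = -10 - 312 = -322$)
$M - g = -322 - -489 = -322 + 489 = 167$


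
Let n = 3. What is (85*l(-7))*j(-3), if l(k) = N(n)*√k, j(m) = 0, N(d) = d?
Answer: 0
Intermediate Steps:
l(k) = 3*√k
(85*l(-7))*j(-3) = (85*(3*√(-7)))*0 = (85*(3*(I*√7)))*0 = (85*(3*I*√7))*0 = (255*I*√7)*0 = 0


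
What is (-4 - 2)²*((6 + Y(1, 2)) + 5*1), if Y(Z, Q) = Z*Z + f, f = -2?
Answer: 360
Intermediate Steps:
Y(Z, Q) = -2 + Z² (Y(Z, Q) = Z*Z - 2 = Z² - 2 = -2 + Z²)
(-4 - 2)²*((6 + Y(1, 2)) + 5*1) = (-4 - 2)²*((6 + (-2 + 1²)) + 5*1) = (-6)²*((6 + (-2 + 1)) + 5) = 36*((6 - 1) + 5) = 36*(5 + 5) = 36*10 = 360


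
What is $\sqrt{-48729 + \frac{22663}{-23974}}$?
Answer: $\frac{i \sqrt{28007666471566}}{23974} \approx 220.75 i$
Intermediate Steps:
$\sqrt{-48729 + \frac{22663}{-23974}} = \sqrt{-48729 + 22663 \left(- \frac{1}{23974}\right)} = \sqrt{-48729 - \frac{22663}{23974}} = \sqrt{- \frac{1168251709}{23974}} = \frac{i \sqrt{28007666471566}}{23974}$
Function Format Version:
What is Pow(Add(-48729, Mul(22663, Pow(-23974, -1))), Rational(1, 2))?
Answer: Mul(Rational(1, 23974), I, Pow(28007666471566, Rational(1, 2))) ≈ Mul(220.75, I)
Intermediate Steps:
Pow(Add(-48729, Mul(22663, Pow(-23974, -1))), Rational(1, 2)) = Pow(Add(-48729, Mul(22663, Rational(-1, 23974))), Rational(1, 2)) = Pow(Add(-48729, Rational(-22663, 23974)), Rational(1, 2)) = Pow(Rational(-1168251709, 23974), Rational(1, 2)) = Mul(Rational(1, 23974), I, Pow(28007666471566, Rational(1, 2)))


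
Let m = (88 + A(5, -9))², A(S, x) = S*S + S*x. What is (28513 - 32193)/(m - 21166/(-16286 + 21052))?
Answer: -8769440/11008409 ≈ -0.79661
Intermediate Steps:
A(S, x) = S² + S*x
m = 4624 (m = (88 + 5*(5 - 9))² = (88 + 5*(-4))² = (88 - 20)² = 68² = 4624)
(28513 - 32193)/(m - 21166/(-16286 + 21052)) = (28513 - 32193)/(4624 - 21166/(-16286 + 21052)) = -3680/(4624 - 21166/4766) = -3680/(4624 - 21166*1/4766) = -3680/(4624 - 10583/2383) = -3680/11008409/2383 = -3680*2383/11008409 = -8769440/11008409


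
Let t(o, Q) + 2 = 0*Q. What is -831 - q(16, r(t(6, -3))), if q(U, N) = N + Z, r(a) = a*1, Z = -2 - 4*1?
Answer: -823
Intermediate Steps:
t(o, Q) = -2 (t(o, Q) = -2 + 0*Q = -2 + 0 = -2)
Z = -6 (Z = -2 - 4 = -6)
r(a) = a
q(U, N) = -6 + N (q(U, N) = N - 6 = -6 + N)
-831 - q(16, r(t(6, -3))) = -831 - (-6 - 2) = -831 - 1*(-8) = -831 + 8 = -823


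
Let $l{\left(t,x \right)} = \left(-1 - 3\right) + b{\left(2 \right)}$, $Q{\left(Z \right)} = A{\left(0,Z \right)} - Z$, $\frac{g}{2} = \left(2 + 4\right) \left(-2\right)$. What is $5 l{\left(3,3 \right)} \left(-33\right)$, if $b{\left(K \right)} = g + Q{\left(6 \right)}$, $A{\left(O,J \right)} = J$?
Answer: $4620$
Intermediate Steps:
$g = -24$ ($g = 2 \left(2 + 4\right) \left(-2\right) = 2 \cdot 6 \left(-2\right) = 2 \left(-12\right) = -24$)
$Q{\left(Z \right)} = 0$ ($Q{\left(Z \right)} = Z - Z = 0$)
$b{\left(K \right)} = -24$ ($b{\left(K \right)} = -24 + 0 = -24$)
$l{\left(t,x \right)} = -28$ ($l{\left(t,x \right)} = \left(-1 - 3\right) - 24 = -4 - 24 = -28$)
$5 l{\left(3,3 \right)} \left(-33\right) = 5 \left(-28\right) \left(-33\right) = \left(-140\right) \left(-33\right) = 4620$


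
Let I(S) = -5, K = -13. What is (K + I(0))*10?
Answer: -180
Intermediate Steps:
(K + I(0))*10 = (-13 - 5)*10 = -18*10 = -180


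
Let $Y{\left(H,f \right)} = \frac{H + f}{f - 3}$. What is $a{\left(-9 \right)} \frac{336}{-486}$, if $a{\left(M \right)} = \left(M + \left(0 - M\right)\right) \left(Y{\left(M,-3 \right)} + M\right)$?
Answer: $0$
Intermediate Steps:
$Y{\left(H,f \right)} = \frac{H + f}{-3 + f}$
$a{\left(M \right)} = 0$ ($a{\left(M \right)} = \left(M + \left(0 - M\right)\right) \left(\frac{M - 3}{-3 - 3} + M\right) = \left(M - M\right) \left(\frac{-3 + M}{-6} + M\right) = 0 \left(- \frac{-3 + M}{6} + M\right) = 0 \left(\left(\frac{1}{2} - \frac{M}{6}\right) + M\right) = 0 \left(\frac{1}{2} + \frac{5 M}{6}\right) = 0$)
$a{\left(-9 \right)} \frac{336}{-486} = 0 \frac{336}{-486} = 0 \cdot 336 \left(- \frac{1}{486}\right) = 0 \left(- \frac{56}{81}\right) = 0$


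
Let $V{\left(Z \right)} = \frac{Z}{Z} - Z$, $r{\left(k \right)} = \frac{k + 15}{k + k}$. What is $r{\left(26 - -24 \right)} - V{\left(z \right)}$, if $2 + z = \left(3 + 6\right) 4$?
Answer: $\frac{673}{20} \approx 33.65$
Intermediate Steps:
$z = 34$ ($z = -2 + \left(3 + 6\right) 4 = -2 + 9 \cdot 4 = -2 + 36 = 34$)
$r{\left(k \right)} = \frac{15 + k}{2 k}$
$V{\left(Z \right)} = 1 - Z$
$r{\left(26 - -24 \right)} - V{\left(z \right)} = \frac{15 + \left(26 - -24\right)}{2 \left(26 - -24\right)} - \left(1 - 34\right) = \frac{15 + \left(26 + 24\right)}{2 \left(26 + 24\right)} - \left(1 - 34\right) = \frac{15 + 50}{2 \cdot 50} - -33 = \frac{1}{2} \cdot \frac{1}{50} \cdot 65 + 33 = \frac{13}{20} + 33 = \frac{673}{20}$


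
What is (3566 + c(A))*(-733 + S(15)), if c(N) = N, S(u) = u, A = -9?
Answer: -2553926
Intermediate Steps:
(3566 + c(A))*(-733 + S(15)) = (3566 - 9)*(-733 + 15) = 3557*(-718) = -2553926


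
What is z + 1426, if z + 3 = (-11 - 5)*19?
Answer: 1119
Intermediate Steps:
z = -307 (z = -3 + (-11 - 5)*19 = -3 - 16*19 = -3 - 304 = -307)
z + 1426 = -307 + 1426 = 1119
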